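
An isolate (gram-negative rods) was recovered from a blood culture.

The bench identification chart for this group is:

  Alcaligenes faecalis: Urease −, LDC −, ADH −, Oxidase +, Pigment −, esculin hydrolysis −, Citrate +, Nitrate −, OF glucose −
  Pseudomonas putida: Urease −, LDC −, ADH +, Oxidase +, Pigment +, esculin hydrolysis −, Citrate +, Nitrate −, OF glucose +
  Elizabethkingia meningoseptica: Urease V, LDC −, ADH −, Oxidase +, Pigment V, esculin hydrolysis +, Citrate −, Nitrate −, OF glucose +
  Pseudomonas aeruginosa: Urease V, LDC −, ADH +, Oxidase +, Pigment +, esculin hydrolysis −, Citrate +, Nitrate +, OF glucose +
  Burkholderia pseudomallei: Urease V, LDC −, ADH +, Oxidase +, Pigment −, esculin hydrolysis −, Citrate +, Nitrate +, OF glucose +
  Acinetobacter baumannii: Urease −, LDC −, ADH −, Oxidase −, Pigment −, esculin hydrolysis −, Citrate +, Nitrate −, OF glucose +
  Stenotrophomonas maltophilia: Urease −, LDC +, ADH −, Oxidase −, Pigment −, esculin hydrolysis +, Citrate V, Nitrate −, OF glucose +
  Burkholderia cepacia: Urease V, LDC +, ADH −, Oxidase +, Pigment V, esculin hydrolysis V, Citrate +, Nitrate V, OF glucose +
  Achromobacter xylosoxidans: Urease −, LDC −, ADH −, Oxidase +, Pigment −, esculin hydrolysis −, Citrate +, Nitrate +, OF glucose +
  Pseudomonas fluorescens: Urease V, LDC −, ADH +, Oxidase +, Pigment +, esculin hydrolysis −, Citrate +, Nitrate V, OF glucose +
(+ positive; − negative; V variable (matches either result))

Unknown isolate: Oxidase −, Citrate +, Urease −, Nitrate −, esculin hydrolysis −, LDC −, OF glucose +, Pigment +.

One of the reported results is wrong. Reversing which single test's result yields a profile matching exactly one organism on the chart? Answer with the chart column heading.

Pigment

As reported, no row in the chart matches all 8 reactions.
Reversing Urease → still no organism matches.
Reversing LDC → still no organism matches.
Reversing Oxidase → 2 organisms match (not unique).
Reversing esculin hydrolysis → still no organism matches.
Reversing Citrate → still no organism matches.
Reversing Pigment (to −) → unique match: Acinetobacter baumannii.
Reversing OF glucose → still no organism matches.
Reversing Nitrate → still no organism matches.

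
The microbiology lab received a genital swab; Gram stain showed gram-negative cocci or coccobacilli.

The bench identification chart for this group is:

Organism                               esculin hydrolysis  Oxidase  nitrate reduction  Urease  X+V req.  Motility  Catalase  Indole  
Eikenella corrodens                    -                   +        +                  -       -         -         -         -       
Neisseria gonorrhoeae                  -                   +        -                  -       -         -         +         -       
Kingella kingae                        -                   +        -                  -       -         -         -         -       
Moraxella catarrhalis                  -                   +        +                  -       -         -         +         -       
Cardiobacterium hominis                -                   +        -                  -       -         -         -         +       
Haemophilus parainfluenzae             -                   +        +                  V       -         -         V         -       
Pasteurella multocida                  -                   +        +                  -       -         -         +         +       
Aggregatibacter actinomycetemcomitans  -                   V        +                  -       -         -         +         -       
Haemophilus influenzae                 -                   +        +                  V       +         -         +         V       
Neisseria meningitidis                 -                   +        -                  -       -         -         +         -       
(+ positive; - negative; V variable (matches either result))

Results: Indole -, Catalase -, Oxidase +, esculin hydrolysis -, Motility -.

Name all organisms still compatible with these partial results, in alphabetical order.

Catalase -: excludes 6 organisms — 4 left.
Oxidase +: all 4 remaining candidates are consistent.
esculin hydrolysis -: all 4 remaining candidates are consistent.
Motility -: all 4 remaining candidates are consistent.
Indole -: excludes Cardiobacterium hominis — 3 left.

Eikenella corrodens, Haemophilus parainfluenzae, Kingella kingae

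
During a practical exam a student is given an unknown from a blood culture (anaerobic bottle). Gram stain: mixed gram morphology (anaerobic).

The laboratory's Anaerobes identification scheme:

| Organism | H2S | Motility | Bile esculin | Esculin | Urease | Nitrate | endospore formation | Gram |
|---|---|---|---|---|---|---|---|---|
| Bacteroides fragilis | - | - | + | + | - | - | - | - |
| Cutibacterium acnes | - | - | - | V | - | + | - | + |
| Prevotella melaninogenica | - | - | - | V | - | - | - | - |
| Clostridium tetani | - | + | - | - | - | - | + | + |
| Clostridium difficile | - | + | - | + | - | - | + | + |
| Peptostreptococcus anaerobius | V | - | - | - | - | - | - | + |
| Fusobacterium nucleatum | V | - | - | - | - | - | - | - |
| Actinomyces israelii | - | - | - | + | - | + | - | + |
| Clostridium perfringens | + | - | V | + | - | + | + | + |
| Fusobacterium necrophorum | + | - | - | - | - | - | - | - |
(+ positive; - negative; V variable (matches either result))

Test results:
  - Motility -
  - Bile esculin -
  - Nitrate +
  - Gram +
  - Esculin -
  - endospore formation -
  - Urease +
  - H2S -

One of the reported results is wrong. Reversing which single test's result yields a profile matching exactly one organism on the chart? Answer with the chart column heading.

Urease

As reported, no row in the chart matches all 8 reactions.
Reversing H2S → still no organism matches.
Reversing Motility → still no organism matches.
Reversing Nitrate → still no organism matches.
Reversing Bile esculin → still no organism matches.
Reversing Esculin → still no organism matches.
Reversing endospore formation → still no organism matches.
Reversing Urease (to -) → unique match: Cutibacterium acnes.
Reversing Gram → still no organism matches.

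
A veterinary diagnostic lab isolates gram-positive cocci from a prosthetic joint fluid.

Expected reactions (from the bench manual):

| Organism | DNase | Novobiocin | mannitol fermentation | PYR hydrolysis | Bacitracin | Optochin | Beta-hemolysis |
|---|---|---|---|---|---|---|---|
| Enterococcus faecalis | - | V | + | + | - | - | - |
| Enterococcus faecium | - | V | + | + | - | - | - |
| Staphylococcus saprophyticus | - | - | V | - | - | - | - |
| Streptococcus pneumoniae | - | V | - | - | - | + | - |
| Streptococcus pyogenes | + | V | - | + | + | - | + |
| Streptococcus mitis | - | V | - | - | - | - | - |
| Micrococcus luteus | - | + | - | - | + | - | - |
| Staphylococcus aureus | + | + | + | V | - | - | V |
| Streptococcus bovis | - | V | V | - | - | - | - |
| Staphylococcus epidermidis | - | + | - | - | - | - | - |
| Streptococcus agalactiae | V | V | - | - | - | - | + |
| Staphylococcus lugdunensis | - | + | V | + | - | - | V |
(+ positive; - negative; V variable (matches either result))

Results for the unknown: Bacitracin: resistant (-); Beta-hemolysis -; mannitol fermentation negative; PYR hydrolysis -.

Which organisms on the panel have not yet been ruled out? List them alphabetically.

Staphylococcus epidermidis, Staphylococcus saprophyticus, Streptococcus bovis, Streptococcus mitis, Streptococcus pneumoniae

PYR hydrolysis -: excludes Enterococcus faecalis, Enterococcus faecium, Streptococcus pyogenes, Staphylococcus lugdunensis — 8 left.
mannitol fermentation -: excludes Staphylococcus aureus — 7 left.
Beta-hemolysis -: excludes Streptococcus agalactiae — 6 left.
Bacitracin -: excludes Micrococcus luteus — 5 left.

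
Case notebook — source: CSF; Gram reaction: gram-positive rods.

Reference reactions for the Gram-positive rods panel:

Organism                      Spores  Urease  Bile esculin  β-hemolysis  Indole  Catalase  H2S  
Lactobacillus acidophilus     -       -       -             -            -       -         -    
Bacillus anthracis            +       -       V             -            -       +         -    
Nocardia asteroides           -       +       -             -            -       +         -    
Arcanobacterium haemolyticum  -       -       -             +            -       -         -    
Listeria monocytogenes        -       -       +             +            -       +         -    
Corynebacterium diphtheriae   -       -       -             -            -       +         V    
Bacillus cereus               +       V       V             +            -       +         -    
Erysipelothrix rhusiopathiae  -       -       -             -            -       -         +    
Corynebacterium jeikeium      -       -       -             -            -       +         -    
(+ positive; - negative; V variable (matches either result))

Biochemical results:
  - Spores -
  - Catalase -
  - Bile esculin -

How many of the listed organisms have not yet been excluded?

3

Catalase -: excludes 6 organisms — 3 left.
Spores -: all 3 remaining candidates are consistent.
Bile esculin -: all 3 remaining candidates are consistent.
Still consistent: Arcanobacterium haemolyticum, Erysipelothrix rhusiopathiae, Lactobacillus acidophilus.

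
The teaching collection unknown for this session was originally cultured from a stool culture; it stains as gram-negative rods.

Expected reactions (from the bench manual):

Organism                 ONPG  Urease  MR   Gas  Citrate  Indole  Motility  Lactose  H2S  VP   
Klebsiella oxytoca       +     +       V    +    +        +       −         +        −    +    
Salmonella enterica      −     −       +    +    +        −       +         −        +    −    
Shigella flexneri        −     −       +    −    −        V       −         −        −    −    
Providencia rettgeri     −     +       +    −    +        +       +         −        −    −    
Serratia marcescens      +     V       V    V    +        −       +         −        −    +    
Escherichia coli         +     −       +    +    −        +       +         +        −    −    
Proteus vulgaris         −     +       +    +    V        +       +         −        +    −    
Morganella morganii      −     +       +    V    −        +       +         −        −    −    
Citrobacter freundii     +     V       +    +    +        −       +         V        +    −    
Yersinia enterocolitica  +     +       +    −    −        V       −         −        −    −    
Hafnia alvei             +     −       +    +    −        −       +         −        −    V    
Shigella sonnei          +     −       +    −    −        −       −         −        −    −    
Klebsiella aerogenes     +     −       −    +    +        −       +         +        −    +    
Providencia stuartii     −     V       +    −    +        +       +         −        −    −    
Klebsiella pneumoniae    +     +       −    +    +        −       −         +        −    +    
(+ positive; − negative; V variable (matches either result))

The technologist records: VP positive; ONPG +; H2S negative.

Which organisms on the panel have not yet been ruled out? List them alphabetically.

VP +: excludes 10 organisms — 5 left.
ONPG +: all 5 remaining candidates are consistent.
H2S −: all 5 remaining candidates are consistent.

Hafnia alvei, Klebsiella aerogenes, Klebsiella oxytoca, Klebsiella pneumoniae, Serratia marcescens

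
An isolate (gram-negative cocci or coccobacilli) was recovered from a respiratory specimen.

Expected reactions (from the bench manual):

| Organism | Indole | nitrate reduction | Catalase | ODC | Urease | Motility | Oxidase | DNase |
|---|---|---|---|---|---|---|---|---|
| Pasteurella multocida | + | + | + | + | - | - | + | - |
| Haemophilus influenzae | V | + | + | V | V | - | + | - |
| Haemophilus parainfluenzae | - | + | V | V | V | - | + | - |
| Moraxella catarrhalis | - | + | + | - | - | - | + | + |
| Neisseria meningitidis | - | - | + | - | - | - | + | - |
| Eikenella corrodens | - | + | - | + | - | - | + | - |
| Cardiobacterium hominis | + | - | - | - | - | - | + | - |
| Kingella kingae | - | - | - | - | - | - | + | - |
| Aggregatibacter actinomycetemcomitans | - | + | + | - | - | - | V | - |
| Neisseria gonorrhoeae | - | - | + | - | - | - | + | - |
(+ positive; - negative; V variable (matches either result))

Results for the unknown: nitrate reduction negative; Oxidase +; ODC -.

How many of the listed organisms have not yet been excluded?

4

nitrate reduction -: excludes 6 organisms — 4 left.
ODC -: all 4 remaining candidates are consistent.
Oxidase +: all 4 remaining candidates are consistent.
Still consistent: Cardiobacterium hominis, Kingella kingae, Neisseria gonorrhoeae, Neisseria meningitidis.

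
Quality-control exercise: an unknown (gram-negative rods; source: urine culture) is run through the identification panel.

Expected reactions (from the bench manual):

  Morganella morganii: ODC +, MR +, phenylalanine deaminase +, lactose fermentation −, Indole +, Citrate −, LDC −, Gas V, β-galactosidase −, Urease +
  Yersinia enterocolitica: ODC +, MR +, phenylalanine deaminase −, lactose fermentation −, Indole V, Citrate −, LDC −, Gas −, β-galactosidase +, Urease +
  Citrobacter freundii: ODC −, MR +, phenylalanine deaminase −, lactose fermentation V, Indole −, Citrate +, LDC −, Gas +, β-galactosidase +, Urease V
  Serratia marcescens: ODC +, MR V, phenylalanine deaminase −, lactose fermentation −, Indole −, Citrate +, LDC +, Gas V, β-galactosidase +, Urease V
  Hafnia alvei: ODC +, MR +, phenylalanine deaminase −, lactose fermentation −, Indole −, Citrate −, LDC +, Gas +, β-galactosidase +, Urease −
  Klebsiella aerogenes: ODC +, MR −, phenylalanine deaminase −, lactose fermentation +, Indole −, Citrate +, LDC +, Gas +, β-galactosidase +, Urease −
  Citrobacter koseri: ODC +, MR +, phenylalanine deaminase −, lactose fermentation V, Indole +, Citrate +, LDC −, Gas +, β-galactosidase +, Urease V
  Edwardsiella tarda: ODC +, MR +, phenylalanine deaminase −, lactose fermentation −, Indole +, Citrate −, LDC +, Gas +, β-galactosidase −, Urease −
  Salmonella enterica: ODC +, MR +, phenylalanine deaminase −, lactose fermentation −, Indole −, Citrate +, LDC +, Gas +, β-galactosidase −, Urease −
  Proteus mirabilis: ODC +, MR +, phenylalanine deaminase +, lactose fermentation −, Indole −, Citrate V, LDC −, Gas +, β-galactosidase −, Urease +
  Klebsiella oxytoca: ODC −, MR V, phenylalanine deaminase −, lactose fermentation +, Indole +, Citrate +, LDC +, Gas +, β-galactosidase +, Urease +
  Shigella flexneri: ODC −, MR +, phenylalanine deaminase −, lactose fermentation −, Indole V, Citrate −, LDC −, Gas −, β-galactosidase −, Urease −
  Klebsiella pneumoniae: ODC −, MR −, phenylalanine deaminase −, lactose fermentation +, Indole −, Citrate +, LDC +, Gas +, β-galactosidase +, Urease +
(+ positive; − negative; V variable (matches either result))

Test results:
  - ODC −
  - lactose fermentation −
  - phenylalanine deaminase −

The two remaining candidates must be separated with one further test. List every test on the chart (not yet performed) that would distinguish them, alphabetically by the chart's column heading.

ODC −: excludes 9 organisms — 4 left.
phenylalanine deaminase −: all 4 remaining candidates are consistent.
lactose fermentation −: excludes Klebsiella oxytoca, Klebsiella pneumoniae — 2 left.
Two candidates remain: Citrobacter freundii and Shigella flexneri.
  MR: + vs + — same for both, does not separate.
  Indole: − vs V — variable for at least one, does not separate.
  Citrate: Citrobacter freundii +, Shigella flexneri − — discriminates.
  LDC: − vs − — same for both, does not separate.
  Gas: Citrobacter freundii +, Shigella flexneri − — discriminates.
  β-galactosidase: Citrobacter freundii +, Shigella flexneri − — discriminates.
  Urease: V vs − — variable for at least one, does not separate.

Citrate, Gas, β-galactosidase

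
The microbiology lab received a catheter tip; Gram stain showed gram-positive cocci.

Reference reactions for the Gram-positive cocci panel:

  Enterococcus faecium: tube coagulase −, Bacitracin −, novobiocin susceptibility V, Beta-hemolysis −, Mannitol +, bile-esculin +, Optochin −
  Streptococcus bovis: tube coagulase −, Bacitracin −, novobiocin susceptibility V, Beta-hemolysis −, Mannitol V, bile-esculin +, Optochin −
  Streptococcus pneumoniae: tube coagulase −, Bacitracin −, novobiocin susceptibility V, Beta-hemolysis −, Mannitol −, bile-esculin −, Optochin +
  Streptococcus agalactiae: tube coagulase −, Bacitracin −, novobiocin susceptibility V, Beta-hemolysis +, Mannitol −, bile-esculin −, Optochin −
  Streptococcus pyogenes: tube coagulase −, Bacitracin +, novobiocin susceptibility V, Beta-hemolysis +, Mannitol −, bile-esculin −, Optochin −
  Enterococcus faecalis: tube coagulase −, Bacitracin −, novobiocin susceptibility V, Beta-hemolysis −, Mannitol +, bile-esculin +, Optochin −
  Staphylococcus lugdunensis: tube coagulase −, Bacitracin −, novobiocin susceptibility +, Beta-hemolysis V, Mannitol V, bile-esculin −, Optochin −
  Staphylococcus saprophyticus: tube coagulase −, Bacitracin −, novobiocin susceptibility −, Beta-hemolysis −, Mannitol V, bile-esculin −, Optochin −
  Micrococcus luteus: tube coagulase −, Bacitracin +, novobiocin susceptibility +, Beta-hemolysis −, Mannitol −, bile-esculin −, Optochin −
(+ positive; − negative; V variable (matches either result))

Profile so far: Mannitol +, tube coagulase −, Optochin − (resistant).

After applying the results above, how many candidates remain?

5

Mannitol +: excludes Streptococcus pneumoniae, Streptococcus agalactiae, Streptococcus pyogenes, Micrococcus luteus — 5 left.
Optochin −: all 5 remaining candidates are consistent.
tube coagulase −: all 5 remaining candidates are consistent.
Still consistent: Enterococcus faecalis, Enterococcus faecium, Staphylococcus lugdunensis, Staphylococcus saprophyticus, Streptococcus bovis.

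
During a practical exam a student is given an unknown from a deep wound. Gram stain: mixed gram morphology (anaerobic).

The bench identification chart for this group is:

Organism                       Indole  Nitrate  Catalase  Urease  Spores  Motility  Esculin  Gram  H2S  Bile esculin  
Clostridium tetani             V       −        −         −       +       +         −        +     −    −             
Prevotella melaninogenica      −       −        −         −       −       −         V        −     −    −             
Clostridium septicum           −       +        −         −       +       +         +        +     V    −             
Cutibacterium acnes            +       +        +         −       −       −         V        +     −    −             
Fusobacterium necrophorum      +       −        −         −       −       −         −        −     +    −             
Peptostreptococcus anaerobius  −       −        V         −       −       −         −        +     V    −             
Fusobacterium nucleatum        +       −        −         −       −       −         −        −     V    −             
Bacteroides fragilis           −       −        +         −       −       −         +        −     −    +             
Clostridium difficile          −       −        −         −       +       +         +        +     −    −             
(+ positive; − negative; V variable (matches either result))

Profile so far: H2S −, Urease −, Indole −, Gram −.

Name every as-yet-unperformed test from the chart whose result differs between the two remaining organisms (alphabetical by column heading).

Bile esculin, Catalase

Indole −: excludes Cutibacterium acnes, Fusobacterium necrophorum, Fusobacterium nucleatum — 6 left.
H2S −: all 6 remaining candidates are consistent.
Urease −: all 6 remaining candidates are consistent.
Gram −: excludes Clostridium tetani, Clostridium septicum, Peptostreptococcus anaerobius, Clostridium difficile — 2 left.
Two candidates remain: Bacteroides fragilis and Prevotella melaninogenica.
  Nitrate: − vs − — same for both, does not separate.
  Catalase: Bacteroides fragilis +, Prevotella melaninogenica − — discriminates.
  Spores: − vs − — same for both, does not separate.
  Motility: − vs − — same for both, does not separate.
  Esculin: + vs V — variable for at least one, does not separate.
  Bile esculin: Bacteroides fragilis +, Prevotella melaninogenica − — discriminates.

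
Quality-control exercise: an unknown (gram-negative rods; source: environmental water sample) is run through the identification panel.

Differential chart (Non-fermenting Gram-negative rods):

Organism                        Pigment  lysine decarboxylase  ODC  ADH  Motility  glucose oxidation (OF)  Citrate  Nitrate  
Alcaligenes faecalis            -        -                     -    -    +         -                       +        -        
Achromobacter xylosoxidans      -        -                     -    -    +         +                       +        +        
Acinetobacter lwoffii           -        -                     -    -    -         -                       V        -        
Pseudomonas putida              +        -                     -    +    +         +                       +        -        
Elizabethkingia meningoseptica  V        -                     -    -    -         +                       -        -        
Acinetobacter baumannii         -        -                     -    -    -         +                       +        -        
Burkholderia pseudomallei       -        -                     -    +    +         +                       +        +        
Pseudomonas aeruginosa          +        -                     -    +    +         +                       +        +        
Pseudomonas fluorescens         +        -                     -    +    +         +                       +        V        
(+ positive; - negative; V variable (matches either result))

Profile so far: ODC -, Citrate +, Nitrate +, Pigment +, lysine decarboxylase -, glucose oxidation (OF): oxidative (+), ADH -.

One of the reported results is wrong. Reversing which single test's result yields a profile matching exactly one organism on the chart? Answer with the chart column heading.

Pigment

As reported, no row in the chart matches all 7 reactions.
Reversing glucose oxidation (OF) → still no organism matches.
Reversing lysine decarboxylase → still no organism matches.
Reversing Citrate → still no organism matches.
Reversing Nitrate → still no organism matches.
Reversing ODC → still no organism matches.
Reversing ADH → 2 organisms match (not unique).
Reversing Pigment (to -) → unique match: Achromobacter xylosoxidans.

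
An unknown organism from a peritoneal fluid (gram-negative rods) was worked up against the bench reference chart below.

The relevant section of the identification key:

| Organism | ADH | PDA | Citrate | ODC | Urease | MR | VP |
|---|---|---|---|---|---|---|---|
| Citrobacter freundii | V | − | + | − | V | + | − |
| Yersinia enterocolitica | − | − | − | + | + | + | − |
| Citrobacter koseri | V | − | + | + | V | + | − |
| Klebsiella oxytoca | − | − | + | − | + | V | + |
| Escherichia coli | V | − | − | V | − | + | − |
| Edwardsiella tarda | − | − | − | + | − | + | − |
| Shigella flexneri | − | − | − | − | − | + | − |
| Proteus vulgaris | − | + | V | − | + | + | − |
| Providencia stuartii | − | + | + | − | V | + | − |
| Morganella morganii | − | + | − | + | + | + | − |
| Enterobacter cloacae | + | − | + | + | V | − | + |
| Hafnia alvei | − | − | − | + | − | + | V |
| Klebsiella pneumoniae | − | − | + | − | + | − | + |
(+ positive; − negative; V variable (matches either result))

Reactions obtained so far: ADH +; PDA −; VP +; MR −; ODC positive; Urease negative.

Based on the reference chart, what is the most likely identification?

ODC +: excludes 6 organisms — 7 left.
PDA −: excludes Morganella morganii — 6 left.
VP +: excludes Yersinia enterocolitica, Citrobacter koseri, Escherichia coli, Edwardsiella tarda — 2 left.
Urease −: all 2 remaining candidates are consistent.
ADH +: excludes Hafnia alvei — 1 left.
MR −: the one remaining candidate is consistent.

Enterobacter cloacae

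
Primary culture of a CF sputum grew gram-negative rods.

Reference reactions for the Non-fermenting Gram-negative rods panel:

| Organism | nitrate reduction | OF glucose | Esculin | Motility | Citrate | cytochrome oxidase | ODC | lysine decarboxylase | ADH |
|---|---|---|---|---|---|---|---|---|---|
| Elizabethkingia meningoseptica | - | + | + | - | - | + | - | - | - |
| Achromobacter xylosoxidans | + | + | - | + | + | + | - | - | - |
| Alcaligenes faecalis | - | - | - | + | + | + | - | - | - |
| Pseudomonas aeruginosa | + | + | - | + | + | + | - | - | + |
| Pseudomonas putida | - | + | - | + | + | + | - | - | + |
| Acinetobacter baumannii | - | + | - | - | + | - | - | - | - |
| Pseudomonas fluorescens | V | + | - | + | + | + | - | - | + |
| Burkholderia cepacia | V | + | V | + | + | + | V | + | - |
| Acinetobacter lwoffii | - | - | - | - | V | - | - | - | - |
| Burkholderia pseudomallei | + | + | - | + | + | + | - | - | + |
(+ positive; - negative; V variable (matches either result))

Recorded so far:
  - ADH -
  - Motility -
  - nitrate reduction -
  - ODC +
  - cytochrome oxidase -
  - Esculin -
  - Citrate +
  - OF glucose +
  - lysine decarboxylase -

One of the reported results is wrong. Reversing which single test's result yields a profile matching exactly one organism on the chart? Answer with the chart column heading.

As reported, no row in the chart matches all 9 reactions.
Reversing ADH → still no organism matches.
Reversing Motility → still no organism matches.
Reversing OF glucose → still no organism matches.
Reversing Esculin → still no organism matches.
Reversing lysine decarboxylase → still no organism matches.
Reversing Citrate → still no organism matches.
Reversing ODC (to -) → unique match: Acinetobacter baumannii.
Reversing cytochrome oxidase → still no organism matches.
Reversing nitrate reduction → still no organism matches.

ODC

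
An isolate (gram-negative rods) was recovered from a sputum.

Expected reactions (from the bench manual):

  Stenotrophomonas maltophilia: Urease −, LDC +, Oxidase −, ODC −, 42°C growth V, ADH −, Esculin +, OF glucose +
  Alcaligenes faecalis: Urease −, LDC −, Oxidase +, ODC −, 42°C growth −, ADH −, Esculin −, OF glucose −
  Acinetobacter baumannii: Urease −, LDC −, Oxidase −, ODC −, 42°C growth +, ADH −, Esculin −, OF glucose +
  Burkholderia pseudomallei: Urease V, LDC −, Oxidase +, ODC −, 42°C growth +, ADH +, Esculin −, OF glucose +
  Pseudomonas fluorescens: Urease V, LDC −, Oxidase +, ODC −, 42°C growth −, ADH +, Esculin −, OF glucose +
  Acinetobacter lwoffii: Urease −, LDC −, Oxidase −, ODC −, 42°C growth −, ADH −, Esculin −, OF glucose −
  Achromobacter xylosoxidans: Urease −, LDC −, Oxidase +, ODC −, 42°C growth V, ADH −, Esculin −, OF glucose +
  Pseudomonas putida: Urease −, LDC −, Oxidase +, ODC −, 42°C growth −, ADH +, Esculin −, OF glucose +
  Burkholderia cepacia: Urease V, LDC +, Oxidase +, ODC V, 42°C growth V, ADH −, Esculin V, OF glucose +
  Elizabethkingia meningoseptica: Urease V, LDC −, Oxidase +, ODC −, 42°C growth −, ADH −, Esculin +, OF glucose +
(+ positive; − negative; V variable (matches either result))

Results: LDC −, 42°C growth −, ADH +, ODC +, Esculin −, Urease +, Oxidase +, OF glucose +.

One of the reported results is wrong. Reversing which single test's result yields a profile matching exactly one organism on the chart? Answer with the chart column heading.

As reported, no row in the chart matches all 8 reactions.
Reversing Esculin → still no organism matches.
Reversing 42°C growth → still no organism matches.
Reversing LDC → still no organism matches.
Reversing ADH → still no organism matches.
Reversing Oxidase → still no organism matches.
Reversing OF glucose → still no organism matches.
Reversing Urease → still no organism matches.
Reversing ODC (to −) → unique match: Pseudomonas fluorescens.

ODC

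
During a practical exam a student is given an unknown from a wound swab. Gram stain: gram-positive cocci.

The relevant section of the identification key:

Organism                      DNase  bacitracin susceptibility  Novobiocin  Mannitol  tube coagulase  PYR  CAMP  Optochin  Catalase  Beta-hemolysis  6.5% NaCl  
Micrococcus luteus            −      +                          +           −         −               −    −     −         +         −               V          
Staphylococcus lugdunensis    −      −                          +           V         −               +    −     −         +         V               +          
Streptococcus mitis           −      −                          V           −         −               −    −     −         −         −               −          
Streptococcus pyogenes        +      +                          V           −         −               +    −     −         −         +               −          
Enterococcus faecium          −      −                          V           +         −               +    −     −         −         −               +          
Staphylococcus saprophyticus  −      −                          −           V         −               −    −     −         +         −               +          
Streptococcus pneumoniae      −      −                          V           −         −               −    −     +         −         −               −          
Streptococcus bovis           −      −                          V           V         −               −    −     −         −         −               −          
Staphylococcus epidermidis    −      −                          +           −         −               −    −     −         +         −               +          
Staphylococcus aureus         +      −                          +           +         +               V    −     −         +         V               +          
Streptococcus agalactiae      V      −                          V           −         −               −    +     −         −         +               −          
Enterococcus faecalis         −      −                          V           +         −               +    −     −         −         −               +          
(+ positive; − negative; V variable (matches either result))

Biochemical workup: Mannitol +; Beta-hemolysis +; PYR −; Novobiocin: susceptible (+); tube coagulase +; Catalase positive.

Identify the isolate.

PYR −: excludes Staphylococcus lugdunensis, Streptococcus pyogenes, Enterococcus faecium, Enterococcus faecalis — 8 left.
tube coagulase +: excludes 7 organisms — 1 left.
Mannitol +: the one remaining candidate is consistent.
Beta-hemolysis +: the one remaining candidate is consistent.
Novobiocin +: the one remaining candidate is consistent.
Catalase +: the one remaining candidate is consistent.

Staphylococcus aureus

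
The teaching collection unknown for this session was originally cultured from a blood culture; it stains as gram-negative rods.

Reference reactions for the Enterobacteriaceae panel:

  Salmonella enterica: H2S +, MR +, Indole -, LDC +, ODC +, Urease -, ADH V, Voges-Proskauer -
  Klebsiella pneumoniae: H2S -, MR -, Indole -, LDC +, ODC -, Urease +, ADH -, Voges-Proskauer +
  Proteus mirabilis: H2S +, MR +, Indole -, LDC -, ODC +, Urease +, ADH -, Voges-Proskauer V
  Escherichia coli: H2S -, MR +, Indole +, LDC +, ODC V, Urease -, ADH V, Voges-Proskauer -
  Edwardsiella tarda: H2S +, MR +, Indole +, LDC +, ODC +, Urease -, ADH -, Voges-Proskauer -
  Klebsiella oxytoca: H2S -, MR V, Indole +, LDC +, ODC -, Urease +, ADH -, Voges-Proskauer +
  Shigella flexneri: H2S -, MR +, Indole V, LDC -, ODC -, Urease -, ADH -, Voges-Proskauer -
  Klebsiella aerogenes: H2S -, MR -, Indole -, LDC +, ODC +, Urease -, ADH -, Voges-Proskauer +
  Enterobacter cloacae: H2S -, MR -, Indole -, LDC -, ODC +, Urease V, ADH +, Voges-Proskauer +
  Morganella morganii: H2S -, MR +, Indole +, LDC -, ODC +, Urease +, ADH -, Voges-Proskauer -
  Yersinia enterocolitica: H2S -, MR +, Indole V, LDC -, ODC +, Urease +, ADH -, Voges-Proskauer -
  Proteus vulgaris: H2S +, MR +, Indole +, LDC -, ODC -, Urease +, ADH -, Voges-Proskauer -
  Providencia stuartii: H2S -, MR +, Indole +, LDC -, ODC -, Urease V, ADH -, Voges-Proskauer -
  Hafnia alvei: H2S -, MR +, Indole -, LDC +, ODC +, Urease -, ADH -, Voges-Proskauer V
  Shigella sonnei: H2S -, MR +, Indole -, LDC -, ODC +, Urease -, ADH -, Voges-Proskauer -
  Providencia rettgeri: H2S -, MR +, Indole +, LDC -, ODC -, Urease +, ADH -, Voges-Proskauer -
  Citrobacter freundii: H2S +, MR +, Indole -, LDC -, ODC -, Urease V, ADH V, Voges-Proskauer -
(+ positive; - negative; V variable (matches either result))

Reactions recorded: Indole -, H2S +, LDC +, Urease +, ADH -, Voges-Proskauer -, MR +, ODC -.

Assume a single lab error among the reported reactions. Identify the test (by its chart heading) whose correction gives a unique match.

LDC

As reported, no row in the chart matches all 8 reactions.
Reversing MR → still no organism matches.
Reversing Indole → still no organism matches.
Reversing ODC → still no organism matches.
Reversing Voges-Proskauer → still no organism matches.
Reversing LDC (to -) → unique match: Citrobacter freundii.
Reversing H2S → still no organism matches.
Reversing Urease → still no organism matches.
Reversing ADH → still no organism matches.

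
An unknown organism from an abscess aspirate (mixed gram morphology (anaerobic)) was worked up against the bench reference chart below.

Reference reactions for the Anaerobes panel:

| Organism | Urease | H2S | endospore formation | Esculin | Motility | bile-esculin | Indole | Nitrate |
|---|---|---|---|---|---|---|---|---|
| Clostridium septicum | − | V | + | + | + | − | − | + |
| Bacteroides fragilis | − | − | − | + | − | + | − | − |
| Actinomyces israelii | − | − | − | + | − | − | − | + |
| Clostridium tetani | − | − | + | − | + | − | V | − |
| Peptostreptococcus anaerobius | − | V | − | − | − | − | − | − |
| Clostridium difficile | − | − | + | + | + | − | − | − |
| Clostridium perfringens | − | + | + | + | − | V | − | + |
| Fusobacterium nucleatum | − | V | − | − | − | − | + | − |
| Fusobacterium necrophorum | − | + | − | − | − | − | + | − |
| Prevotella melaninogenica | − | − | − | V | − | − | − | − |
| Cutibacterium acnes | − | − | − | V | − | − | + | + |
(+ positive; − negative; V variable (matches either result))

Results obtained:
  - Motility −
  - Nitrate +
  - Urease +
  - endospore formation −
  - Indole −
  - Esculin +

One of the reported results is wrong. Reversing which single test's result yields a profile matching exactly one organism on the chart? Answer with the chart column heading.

Urease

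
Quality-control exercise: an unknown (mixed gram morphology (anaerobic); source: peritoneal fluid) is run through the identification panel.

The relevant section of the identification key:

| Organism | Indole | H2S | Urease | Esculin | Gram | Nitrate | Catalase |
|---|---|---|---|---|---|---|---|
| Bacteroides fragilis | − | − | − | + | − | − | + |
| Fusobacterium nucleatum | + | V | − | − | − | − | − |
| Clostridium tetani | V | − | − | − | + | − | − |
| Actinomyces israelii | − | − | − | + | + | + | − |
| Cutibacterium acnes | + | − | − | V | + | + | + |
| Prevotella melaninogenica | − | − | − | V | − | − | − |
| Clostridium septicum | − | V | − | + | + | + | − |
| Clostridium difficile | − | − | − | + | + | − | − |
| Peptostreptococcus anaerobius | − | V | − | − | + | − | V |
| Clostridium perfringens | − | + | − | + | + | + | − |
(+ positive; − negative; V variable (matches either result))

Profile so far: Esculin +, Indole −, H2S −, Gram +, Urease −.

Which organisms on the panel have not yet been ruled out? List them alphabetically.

Actinomyces israelii, Clostridium difficile, Clostridium septicum

H2S −: excludes Clostridium perfringens — 9 left.
Urease −: all 9 remaining candidates are consistent.
Indole −: excludes Fusobacterium nucleatum, Cutibacterium acnes — 7 left.
Esculin +: excludes Clostridium tetani, Peptostreptococcus anaerobius — 5 left.
Gram +: excludes Bacteroides fragilis, Prevotella melaninogenica — 3 left.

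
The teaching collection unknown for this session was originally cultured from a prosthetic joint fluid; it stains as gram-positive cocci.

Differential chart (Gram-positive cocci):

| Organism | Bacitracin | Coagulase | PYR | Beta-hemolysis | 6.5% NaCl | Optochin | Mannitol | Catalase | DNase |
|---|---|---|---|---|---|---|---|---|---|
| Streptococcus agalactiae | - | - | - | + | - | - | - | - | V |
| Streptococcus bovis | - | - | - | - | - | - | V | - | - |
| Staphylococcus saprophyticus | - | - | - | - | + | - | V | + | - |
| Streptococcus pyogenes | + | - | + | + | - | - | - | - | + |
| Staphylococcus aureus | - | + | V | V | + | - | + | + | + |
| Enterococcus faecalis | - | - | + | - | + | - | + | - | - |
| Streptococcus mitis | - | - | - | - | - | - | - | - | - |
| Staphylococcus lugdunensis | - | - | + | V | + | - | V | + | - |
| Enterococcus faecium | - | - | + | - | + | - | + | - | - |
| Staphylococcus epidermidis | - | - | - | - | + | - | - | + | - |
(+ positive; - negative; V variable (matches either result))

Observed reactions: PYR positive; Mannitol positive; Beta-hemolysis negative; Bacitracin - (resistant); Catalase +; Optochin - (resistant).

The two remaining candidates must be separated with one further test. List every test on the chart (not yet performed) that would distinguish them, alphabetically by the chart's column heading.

Coagulase, DNase

Mannitol +: excludes Streptococcus agalactiae, Streptococcus pyogenes, Streptococcus mitis, Staphylococcus epidermidis — 6 left.
Bacitracin -: all 6 remaining candidates are consistent.
PYR +: excludes Streptococcus bovis, Staphylococcus saprophyticus — 4 left.
Optochin -: all 4 remaining candidates are consistent.
Beta-hemolysis -: all 4 remaining candidates are consistent.
Catalase +: excludes Enterococcus faecalis, Enterococcus faecium — 2 left.
Two candidates remain: Staphylococcus aureus and Staphylococcus lugdunensis.
  Coagulase: Staphylococcus aureus +, Staphylococcus lugdunensis - — discriminates.
  6.5% NaCl: + vs + — same for both, does not separate.
  DNase: Staphylococcus aureus +, Staphylococcus lugdunensis - — discriminates.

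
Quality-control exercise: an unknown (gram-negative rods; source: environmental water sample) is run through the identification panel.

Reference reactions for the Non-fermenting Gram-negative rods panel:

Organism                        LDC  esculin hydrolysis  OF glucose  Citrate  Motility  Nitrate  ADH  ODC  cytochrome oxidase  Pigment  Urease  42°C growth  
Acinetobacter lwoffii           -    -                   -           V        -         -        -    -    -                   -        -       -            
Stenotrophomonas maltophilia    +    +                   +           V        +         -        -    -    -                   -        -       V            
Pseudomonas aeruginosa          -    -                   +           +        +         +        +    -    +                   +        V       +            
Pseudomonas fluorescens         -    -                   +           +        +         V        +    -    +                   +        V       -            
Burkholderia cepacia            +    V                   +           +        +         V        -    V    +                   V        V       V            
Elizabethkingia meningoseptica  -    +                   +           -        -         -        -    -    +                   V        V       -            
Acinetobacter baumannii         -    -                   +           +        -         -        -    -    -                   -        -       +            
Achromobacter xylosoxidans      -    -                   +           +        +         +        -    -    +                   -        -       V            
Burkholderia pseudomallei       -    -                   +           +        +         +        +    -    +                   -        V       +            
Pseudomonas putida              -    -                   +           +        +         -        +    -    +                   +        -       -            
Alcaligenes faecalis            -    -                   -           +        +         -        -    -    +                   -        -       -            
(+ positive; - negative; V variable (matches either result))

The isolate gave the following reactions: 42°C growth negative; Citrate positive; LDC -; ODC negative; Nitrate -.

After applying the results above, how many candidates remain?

4

42°C growth -: excludes Pseudomonas aeruginosa, Acinetobacter baumannii, Burkholderia pseudomallei — 8 left.
Nitrate -: excludes Achromobacter xylosoxidans — 7 left.
ODC -: all 7 remaining candidates are consistent.
Citrate +: excludes Elizabethkingia meningoseptica — 6 left.
LDC -: excludes Stenotrophomonas maltophilia, Burkholderia cepacia — 4 left.
Still consistent: Acinetobacter lwoffii, Alcaligenes faecalis, Pseudomonas fluorescens, Pseudomonas putida.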